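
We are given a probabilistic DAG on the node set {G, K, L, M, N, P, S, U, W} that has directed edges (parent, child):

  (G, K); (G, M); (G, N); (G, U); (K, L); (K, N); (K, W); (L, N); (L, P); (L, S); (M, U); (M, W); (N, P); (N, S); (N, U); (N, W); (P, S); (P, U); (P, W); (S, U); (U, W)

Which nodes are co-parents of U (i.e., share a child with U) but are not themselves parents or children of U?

Children of U: W.
  W's other parents are K, M, N, P.
Excluding nodes already adjacent to U (G, M, N, P, S, W), the co-parent-only contribution is {K}.

{K}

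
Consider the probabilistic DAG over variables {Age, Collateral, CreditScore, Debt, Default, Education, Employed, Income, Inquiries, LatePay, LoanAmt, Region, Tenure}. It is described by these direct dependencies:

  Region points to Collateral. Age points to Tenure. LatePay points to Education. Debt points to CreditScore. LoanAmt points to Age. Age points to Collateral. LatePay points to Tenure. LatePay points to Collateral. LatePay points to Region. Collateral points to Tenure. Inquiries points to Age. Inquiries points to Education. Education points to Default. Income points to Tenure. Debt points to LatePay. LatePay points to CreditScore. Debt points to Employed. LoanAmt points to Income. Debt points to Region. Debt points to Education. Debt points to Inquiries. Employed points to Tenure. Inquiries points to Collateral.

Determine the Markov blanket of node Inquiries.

{Age, Collateral, Debt, Education, LatePay, LoanAmt, Region}

The Markov blanket of a node is its parents, its children, and the other parents of its children.
Inquiries has parent Debt.
Inquiries's children: Age, Collateral, Education.
Other parents of Inquiries's children:
  Education's other parents are Debt, LatePay.
  Age also has parent LoanAmt.
  parents(Collateral) \ {Inquiries} = {Age, LatePay, Region}.
Union: {Debt} ∪ {Age, Collateral, Education} ∪ {Age, Debt, LatePay, LoanAmt, Region} = {Age, Collateral, Debt, Education, LatePay, LoanAmt, Region}.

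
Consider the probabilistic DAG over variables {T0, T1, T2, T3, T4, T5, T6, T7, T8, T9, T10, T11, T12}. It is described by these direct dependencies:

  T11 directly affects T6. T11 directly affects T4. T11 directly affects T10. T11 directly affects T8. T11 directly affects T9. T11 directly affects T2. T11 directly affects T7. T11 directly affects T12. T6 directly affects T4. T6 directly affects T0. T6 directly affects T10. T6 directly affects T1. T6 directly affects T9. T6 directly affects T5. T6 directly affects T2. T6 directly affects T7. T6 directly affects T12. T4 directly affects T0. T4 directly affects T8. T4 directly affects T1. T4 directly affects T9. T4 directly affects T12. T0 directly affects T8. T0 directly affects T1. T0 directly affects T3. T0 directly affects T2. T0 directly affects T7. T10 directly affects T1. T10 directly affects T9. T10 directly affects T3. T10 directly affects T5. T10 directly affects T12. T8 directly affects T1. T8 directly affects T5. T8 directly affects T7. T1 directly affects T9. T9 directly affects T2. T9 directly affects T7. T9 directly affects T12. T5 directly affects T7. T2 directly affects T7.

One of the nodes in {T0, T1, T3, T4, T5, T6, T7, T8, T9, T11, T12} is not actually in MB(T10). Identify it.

T7

By definition, MB(T10) is built from T10's parents, T10's children, and the co-parents of T10.
T10 has parents T6, T11.
T10 has children T1, T3, T5, T9, T12.
Co-parents of T10 (other parents of its children):
  T1 also has parents T0, T4, T6, T8.
  T9 also has parents T1, T4, T6, T11.
  parents(T3) \ {T10} = {T0}.
  T5's other parents are T6, T8.
  parents(T12) \ {T10} = {T4, T6, T9, T11}.
MB(T10) = {T0, T1, T3, T4, T5, T6, T8, T9, T11, T12}.
T7 is neither a parent, child, nor co-parent of T10, so it does not belong.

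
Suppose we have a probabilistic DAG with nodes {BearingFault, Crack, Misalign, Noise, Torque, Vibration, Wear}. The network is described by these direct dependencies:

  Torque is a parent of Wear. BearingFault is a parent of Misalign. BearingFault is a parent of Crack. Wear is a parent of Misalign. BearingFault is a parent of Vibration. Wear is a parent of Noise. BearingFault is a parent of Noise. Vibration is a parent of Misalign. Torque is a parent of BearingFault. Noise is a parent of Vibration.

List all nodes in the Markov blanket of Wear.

Parents of Wear: Torque.
Children of Wear: Misalign, Noise.
For each child, the remaining parents (spouses of Wear):
  parents(Noise) \ {Wear} = {BearingFault}.
  Misalign's other parents are BearingFault, Vibration.
Union: {Torque} ∪ {Misalign, Noise} ∪ {BearingFault, Vibration} = {BearingFault, Misalign, Noise, Torque, Vibration}.

{BearingFault, Misalign, Noise, Torque, Vibration}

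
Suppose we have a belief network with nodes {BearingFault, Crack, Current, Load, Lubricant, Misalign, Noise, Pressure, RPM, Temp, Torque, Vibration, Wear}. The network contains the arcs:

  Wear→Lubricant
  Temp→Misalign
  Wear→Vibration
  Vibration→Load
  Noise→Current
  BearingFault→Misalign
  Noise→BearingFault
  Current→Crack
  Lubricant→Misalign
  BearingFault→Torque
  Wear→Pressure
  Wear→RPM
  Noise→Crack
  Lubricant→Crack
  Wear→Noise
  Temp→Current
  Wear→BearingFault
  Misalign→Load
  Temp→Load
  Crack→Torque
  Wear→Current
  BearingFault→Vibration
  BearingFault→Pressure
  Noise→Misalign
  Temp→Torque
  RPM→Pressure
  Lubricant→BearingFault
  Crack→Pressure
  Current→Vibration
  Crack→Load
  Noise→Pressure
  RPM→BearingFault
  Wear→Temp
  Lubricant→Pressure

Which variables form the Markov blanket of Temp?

{BearingFault, Crack, Current, Load, Lubricant, Misalign, Noise, Torque, Vibration, Wear}

Temp has parent Wear.
Temp's children: Current, Load, Misalign, Torque.
For each child, the remaining parents (spouses of Temp):
  Current: Noise, Wear
  Torque: BearingFault, Crack
  Misalign: BearingFault, Lubricant, Noise
  Load: Crack, Misalign, Vibration
MB(Temp) = {BearingFault, Crack, Current, Load, Lubricant, Misalign, Noise, Torque, Vibration, Wear}.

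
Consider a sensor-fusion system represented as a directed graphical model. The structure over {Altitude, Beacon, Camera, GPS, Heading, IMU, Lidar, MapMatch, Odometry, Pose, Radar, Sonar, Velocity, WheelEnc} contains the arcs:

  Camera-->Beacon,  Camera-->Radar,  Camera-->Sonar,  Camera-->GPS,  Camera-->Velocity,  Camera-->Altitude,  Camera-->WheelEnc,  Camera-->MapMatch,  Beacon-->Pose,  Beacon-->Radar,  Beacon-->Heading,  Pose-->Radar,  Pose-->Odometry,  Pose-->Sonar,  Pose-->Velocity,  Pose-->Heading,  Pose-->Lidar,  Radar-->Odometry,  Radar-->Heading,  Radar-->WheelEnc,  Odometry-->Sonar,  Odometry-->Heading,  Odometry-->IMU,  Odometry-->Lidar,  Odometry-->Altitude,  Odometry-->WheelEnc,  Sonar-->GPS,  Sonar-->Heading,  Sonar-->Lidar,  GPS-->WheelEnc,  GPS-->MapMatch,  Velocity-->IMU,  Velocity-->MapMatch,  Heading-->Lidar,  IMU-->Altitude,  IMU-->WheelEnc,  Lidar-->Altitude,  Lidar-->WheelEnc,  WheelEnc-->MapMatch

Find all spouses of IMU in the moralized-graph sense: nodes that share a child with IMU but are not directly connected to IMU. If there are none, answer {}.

Children of IMU: Altitude, WheelEnc.
  Altitude also has parents Camera, Lidar, Odometry.
  parents(WheelEnc) \ {IMU} = {Camera, GPS, Lidar, Odometry, Radar}.
Excluding nodes already adjacent to IMU (Altitude, Odometry, Velocity, WheelEnc), the co-parent-only contribution is {Camera, GPS, Lidar, Radar}.

{Camera, GPS, Lidar, Radar}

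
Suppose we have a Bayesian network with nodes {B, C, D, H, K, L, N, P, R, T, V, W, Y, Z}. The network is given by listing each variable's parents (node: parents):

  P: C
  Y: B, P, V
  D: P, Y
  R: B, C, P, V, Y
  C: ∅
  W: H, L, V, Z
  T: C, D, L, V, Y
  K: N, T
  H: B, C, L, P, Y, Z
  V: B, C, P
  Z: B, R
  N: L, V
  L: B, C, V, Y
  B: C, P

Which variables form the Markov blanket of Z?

{B, C, H, L, P, R, V, W, Y}

Z has children H, W.
Z's parents: B, R.
Co-parents of Z (other parents of its children):
  H's other parents are B, C, L, P, Y.
  W's other parents are H, L, V.
So the Markov blanket of Z is {B, C, H, L, P, R, V, W, Y}.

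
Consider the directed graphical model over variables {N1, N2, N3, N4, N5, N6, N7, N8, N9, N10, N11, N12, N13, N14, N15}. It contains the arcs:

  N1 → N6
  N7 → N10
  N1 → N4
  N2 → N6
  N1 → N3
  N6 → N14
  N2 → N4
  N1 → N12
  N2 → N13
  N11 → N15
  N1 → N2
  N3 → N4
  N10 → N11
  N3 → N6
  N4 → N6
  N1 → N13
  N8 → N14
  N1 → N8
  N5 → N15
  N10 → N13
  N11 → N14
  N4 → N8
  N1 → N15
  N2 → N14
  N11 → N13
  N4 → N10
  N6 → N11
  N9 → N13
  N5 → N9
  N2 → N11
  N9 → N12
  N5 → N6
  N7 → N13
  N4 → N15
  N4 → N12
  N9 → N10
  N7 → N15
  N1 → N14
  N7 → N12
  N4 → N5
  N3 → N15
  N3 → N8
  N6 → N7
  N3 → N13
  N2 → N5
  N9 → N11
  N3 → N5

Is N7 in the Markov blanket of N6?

N7 is a child of N6.
So N7 ∈ MB(N6).

Yes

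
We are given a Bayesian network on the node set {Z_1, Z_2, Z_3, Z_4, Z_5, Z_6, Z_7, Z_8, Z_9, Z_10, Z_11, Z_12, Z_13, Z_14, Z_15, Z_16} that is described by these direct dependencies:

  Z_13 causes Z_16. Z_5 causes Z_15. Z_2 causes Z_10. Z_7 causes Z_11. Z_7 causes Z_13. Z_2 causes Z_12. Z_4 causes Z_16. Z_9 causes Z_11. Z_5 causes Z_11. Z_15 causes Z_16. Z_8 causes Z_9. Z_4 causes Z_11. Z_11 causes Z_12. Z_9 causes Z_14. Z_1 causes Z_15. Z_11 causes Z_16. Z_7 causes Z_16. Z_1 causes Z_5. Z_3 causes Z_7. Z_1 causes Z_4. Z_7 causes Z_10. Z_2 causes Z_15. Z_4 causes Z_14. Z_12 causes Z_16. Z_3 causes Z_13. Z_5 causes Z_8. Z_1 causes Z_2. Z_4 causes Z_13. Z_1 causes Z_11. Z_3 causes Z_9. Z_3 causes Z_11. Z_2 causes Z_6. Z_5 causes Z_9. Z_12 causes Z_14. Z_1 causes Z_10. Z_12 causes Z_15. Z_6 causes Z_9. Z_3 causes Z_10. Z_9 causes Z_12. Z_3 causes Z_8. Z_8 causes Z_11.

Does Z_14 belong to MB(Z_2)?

A node's Markov blanket = Pa ∪ Ch ∪ (parents of Ch other than the node itself).
Children of Z_2: Z_6, Z_10, Z_12, Z_15.
Z_2 has parent Z_1.
For each child, the remaining parents (spouses of Z_2):
  Z_6: no additional parents.
  Z_10's other parents are Z_1, Z_3, Z_7.
  Z_12's other parents are Z_9, Z_11.
  parents(Z_15) \ {Z_2} = {Z_1, Z_5, Z_12}.
MB(Z_2) = {Z_1, Z_3, Z_5, Z_6, Z_7, Z_9, Z_10, Z_11, Z_12, Z_15}; Z_14 is not in this set.

No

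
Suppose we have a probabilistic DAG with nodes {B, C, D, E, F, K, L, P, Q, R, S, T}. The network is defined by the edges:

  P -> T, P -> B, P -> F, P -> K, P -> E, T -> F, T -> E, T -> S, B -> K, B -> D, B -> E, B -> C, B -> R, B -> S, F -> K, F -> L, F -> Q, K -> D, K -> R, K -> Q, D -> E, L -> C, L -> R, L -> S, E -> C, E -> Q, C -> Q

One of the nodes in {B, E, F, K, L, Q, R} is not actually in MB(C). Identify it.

R

C has parents B, E, L.
C's children: Q.
Other parents of C's children:
  parents(Q) \ {C} = {E, F, K}.
MB(C) = {B, E, F, K, L, Q}.
R is neither a parent, child, nor co-parent of C, so it does not belong.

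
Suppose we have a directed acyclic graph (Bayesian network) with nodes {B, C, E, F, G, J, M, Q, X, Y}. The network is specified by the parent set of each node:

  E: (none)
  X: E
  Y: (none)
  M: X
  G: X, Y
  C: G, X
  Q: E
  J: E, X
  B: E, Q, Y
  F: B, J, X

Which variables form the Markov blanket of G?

{C, X, Y}

G has parents X, Y.
Ch(G) = {C}.
For each child, the remaining parents (spouses of G):
  C: X
MB(G) = {C, X, Y}.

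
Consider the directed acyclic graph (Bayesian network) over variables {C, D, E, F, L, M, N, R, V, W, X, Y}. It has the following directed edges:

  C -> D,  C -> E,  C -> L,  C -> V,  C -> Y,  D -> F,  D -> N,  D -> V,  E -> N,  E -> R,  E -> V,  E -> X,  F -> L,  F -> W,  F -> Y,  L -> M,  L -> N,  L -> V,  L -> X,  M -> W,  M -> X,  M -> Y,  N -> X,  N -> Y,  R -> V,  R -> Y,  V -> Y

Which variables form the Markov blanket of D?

Parents of D: C.
D has children F, N, V.
For each child, the remaining parents (spouses of D):
  F has no other parent.
  N also has parents E, L.
  parents(V) \ {D} = {C, E, L, R}.
Taking the union gives {C, E, F, L, N, R, V}.

{C, E, F, L, N, R, V}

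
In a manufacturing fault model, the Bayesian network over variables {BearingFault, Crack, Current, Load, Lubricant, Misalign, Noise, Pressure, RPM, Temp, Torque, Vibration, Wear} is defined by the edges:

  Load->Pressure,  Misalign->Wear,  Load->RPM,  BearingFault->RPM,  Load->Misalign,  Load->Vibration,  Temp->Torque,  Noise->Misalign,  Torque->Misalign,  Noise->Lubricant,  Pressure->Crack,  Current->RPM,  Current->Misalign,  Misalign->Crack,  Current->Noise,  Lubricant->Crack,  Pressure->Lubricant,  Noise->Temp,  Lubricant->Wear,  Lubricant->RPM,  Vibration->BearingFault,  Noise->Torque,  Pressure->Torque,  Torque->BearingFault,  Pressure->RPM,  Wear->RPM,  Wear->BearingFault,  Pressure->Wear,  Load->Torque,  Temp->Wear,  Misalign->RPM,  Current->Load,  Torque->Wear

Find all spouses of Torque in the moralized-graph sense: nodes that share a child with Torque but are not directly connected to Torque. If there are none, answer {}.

{Current, Lubricant, Vibration}

Children of Torque: BearingFault, Misalign, Wear.
  Misalign: Current, Load, Noise
  Wear: Lubricant, Misalign, Pressure, Temp
  BearingFault: Vibration, Wear
Excluding nodes already adjacent to Torque (BearingFault, Load, Misalign, Noise, Pressure, Temp, Wear), the co-parent-only contribution is {Current, Lubricant, Vibration}.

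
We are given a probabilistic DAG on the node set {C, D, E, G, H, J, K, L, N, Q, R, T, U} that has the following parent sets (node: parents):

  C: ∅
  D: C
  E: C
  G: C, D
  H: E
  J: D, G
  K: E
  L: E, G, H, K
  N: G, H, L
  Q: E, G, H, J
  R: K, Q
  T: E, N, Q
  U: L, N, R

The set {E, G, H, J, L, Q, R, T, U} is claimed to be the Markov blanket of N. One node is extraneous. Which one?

J

Children of N: T, U.
Pa(N) = {G, H, L}.
Other parents of N's children:
  T also has parents E, Q.
  U's other parents are L, R.
MB(N) = {E, G, H, L, Q, R, T, U}.
J is neither a parent, child, nor co-parent of N, so it does not belong.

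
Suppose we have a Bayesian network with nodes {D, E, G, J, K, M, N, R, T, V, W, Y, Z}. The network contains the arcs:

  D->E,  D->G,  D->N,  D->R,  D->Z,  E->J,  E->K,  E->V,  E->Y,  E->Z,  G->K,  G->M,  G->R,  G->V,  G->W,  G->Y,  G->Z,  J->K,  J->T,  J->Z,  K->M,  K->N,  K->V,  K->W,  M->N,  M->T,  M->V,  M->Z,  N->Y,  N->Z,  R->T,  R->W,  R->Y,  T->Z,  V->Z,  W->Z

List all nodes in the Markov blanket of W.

{D, E, G, J, K, M, N, R, T, V, Z}

W has parents G, K, R.
W's children: Z.
Co-parents of W (other parents of its children):
  Z: D, E, G, J, M, N, T, V
Taking the union gives {D, E, G, J, K, M, N, R, T, V, Z}.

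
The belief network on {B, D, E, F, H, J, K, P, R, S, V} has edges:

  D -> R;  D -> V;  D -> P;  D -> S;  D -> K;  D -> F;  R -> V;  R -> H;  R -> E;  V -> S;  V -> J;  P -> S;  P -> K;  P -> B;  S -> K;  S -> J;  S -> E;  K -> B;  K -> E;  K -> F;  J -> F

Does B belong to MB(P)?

B is a child of P.
So B ∈ MB(P).

Yes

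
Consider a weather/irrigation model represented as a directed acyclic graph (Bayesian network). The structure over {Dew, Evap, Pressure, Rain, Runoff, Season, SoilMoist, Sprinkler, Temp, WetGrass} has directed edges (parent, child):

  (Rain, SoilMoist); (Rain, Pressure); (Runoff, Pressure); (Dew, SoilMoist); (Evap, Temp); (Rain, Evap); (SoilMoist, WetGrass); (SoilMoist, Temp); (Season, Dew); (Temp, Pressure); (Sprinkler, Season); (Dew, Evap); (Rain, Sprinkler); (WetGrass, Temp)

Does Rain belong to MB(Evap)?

Yes

Rain is a parent of Evap.
So Rain ∈ MB(Evap).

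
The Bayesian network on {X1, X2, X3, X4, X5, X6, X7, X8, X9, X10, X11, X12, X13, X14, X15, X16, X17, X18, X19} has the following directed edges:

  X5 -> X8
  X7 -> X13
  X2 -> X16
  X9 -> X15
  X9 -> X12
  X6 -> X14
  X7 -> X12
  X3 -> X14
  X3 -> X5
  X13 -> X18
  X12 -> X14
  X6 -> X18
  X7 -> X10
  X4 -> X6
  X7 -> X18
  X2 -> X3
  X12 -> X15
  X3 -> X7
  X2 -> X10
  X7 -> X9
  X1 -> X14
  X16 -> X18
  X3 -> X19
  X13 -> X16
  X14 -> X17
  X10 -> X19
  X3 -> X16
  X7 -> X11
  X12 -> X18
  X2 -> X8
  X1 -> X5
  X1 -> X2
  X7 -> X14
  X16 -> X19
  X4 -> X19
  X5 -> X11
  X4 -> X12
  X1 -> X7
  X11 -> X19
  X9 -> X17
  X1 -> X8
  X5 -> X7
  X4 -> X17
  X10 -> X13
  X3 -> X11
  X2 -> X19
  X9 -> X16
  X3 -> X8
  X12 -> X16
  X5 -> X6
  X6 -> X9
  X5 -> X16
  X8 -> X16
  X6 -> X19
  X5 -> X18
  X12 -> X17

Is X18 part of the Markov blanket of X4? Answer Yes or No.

No

A node's Markov blanket = Pa ∪ Ch ∪ (parents of Ch other than the node itself).
X4's parents: none.
X4 has children X6, X12, X17, X19.
For each child, the remaining parents (spouses of X4):
  X6: X5
  X12: X7, X9
  X17: X9, X12, X14
  X19: X2, X3, X6, X10, X11, X16
MB(X4) = {X2, X3, X5, X6, X7, X9, X10, X11, X12, X14, X16, X17, X19}; X18 is not in this set.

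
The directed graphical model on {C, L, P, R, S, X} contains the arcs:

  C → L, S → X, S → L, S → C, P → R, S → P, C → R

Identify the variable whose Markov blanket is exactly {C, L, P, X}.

S

The target node must have every member of {C, L, P, X} as a parent, child, or co-parent, and no others.
Parents of S: none; children: C, L, P, X; co-parents: C.
These exactly cover the given set, so the node is S.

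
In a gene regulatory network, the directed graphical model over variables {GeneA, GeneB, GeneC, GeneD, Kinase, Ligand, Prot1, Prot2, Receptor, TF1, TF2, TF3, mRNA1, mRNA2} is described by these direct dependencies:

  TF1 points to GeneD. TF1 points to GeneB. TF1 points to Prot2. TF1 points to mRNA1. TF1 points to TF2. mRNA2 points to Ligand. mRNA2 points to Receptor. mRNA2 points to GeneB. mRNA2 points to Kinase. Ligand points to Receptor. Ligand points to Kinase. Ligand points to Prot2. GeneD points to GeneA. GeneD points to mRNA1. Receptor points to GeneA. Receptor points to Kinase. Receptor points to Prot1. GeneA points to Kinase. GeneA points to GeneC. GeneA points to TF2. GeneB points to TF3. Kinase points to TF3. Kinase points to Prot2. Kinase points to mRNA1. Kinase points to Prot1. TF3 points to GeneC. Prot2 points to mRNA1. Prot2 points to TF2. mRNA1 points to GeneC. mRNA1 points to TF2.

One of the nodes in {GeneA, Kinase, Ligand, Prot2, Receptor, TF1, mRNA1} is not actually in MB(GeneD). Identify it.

Ligand

GeneD has children GeneA, mRNA1.
GeneD has parent TF1.
Parents of each child, excluding GeneD:
  GeneA: Receptor
  mRNA1: Kinase, Prot2, TF1
MB(GeneD) = {GeneA, Kinase, Prot2, Receptor, TF1, mRNA1}.
Ligand is neither a parent, child, nor co-parent of GeneD, so it does not belong.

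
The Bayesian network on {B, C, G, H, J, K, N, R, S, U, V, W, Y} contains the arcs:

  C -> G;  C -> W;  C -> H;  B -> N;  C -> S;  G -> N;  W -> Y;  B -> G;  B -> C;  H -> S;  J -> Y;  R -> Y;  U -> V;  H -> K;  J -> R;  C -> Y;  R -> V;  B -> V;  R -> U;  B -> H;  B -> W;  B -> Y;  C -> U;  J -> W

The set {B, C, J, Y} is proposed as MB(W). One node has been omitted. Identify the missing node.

Recall MB(v) = parents ∪ children ∪ spouses, where spouses are the other parents of v's children.
W has child Y.
Pa(W) = {B, C, J}.
Parents of each child, excluding W:
  parents(Y) \ {W} = {B, C, J, R}.
MB(W) = {B, C, J, R, Y}.
Comparing with the claimed set, R is missing.

R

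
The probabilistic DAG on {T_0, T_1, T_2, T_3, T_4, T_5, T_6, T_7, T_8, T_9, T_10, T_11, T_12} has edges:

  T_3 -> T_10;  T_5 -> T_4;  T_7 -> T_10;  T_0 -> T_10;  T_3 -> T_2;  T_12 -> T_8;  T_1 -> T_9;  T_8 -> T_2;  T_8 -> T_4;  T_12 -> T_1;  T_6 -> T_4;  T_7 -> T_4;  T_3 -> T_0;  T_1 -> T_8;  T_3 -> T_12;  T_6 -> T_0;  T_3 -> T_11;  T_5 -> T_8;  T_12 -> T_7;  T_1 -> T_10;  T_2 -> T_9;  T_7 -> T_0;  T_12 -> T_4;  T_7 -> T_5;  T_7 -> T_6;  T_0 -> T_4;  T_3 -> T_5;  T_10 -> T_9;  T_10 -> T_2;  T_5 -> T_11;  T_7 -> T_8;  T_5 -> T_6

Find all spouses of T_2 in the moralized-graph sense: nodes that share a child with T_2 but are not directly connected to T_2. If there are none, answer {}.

{T_1}

Children of T_2: T_9.
  T_9: T_1, T_10
Excluding nodes already adjacent to T_2 (T_3, T_8, T_9, T_10), the co-parent-only contribution is {T_1}.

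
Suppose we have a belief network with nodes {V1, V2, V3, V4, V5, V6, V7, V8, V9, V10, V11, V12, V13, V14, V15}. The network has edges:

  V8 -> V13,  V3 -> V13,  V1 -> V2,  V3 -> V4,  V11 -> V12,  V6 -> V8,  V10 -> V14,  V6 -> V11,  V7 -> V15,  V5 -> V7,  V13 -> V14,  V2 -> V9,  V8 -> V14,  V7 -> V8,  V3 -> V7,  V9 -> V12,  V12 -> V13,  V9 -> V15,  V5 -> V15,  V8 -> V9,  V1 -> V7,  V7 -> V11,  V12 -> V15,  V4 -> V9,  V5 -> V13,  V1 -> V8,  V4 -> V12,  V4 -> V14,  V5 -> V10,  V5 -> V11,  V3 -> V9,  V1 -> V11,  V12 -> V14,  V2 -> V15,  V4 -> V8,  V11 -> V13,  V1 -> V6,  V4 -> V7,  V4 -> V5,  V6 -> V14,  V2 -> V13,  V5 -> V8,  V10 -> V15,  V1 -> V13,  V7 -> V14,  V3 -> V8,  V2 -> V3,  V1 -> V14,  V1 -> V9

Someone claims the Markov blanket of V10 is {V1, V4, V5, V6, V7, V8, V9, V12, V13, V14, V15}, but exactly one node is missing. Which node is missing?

A node's Markov blanket = Pa ∪ Ch ∪ (parents of Ch other than the node itself).
Parents of V10: V5.
Ch(V10) = {V14, V15}.
For each child, the remaining parents (spouses of V10):
  V14: V1, V4, V6, V7, V8, V12, V13
  V15: V2, V5, V7, V9, V12
MB(V10) = {V1, V2, V4, V5, V6, V7, V8, V9, V12, V13, V14, V15}.
Comparing with the claimed set, V2 is missing.

V2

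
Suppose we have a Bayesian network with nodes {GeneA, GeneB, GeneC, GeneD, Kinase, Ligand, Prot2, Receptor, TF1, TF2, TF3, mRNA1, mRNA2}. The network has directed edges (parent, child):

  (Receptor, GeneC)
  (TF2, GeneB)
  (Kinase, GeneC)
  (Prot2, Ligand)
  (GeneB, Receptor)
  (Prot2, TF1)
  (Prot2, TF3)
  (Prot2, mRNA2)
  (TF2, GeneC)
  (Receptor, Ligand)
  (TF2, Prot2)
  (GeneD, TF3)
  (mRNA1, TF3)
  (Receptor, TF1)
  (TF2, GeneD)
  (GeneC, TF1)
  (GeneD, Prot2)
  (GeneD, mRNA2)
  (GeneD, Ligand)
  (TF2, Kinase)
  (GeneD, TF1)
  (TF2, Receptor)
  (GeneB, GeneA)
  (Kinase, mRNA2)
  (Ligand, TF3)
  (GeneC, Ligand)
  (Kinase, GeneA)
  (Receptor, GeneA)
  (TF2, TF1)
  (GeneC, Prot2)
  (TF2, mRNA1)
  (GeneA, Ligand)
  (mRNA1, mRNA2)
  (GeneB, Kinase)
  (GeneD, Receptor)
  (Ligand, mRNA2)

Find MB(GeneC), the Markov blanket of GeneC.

{GeneA, GeneD, Kinase, Ligand, Prot2, Receptor, TF1, TF2}

GeneC has children Ligand, Prot2, TF1.
GeneC has parents Kinase, Receptor, TF2.
For each child, the remaining parents (spouses of GeneC):
  Prot2: GeneD, TF2
  Ligand: GeneA, GeneD, Prot2, Receptor
  TF1: GeneD, Prot2, Receptor, TF2
Taking the union gives {GeneA, GeneD, Kinase, Ligand, Prot2, Receptor, TF1, TF2}.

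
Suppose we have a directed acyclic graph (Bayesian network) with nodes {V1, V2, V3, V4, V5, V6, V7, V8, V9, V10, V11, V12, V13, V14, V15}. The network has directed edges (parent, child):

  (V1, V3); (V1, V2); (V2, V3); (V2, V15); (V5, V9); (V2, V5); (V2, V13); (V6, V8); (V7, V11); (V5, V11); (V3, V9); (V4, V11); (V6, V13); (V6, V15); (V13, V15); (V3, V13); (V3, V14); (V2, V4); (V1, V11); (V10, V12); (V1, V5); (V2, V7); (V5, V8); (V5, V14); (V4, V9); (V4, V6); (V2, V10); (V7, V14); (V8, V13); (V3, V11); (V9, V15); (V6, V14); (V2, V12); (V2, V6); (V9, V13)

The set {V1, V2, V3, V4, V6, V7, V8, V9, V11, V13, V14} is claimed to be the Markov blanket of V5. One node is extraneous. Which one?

V13

Pa(V5) = {V1, V2}.
V5's children: V8, V9, V11, V14.
Co-parents of V5 (other parents of its children):
  V8's other parent is V6.
  parents(V9) \ {V5} = {V3, V4}.
  V11 also has parents V1, V3, V4, V7.
  V14 also has parents V3, V6, V7.
MB(V5) = {V1, V2, V3, V4, V6, V7, V8, V9, V11, V14}.
V13 is neither a parent, child, nor co-parent of V5, so it does not belong.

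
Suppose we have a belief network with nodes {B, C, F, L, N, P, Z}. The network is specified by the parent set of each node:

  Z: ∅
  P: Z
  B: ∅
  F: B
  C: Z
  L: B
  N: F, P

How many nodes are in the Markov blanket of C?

Parents of C: Z.
Children of C: none.
C has no children, so there are no co-parents.
MB(C) = {Z}, which has 1 node.

1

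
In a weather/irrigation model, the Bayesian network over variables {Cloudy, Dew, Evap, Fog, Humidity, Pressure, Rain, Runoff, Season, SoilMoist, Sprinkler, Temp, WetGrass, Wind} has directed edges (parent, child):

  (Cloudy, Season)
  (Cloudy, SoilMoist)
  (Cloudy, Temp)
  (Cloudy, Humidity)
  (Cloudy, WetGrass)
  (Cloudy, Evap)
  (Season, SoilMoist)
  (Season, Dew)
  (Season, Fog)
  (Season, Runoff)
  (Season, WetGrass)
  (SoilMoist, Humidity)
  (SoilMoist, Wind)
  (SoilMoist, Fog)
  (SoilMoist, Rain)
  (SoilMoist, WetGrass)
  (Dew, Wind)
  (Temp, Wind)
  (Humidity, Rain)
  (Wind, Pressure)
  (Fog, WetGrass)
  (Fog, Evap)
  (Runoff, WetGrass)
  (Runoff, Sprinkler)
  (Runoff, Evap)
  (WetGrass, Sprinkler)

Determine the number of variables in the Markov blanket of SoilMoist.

Recall MB(v) = parents ∪ children ∪ spouses, where spouses are the other parents of v's children.
Ch(SoilMoist) = {Fog, Humidity, Rain, WetGrass, Wind}.
SoilMoist has parents Cloudy, Season.
For each child, the remaining parents (spouses of SoilMoist):
  parents(Humidity) \ {SoilMoist} = {Cloudy}.
  Wind also has parents Dew, Temp.
  parents(Fog) \ {SoilMoist} = {Season}.
  Rain's other parent is Humidity.
  WetGrass's other parents are Cloudy, Fog, Runoff, Season.
MB(SoilMoist) = {Cloudy, Dew, Fog, Humidity, Rain, Runoff, Season, Temp, WetGrass, Wind}, which has 10 nodes.

10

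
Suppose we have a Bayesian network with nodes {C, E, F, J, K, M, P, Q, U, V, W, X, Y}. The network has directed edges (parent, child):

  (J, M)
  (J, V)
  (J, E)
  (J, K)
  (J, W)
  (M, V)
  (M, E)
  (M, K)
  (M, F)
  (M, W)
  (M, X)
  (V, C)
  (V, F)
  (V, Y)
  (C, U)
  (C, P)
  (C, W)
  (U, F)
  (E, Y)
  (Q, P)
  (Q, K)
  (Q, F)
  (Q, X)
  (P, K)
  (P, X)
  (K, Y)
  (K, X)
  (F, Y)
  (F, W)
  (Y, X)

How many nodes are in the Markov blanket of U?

Ch(U) = {F}.
Pa(U) = {C}.
Parents of each child, excluding U:
  parents(F) \ {U} = {M, Q, V}.
MB(U) = {C, F, M, Q, V}, which has 5 nodes.

5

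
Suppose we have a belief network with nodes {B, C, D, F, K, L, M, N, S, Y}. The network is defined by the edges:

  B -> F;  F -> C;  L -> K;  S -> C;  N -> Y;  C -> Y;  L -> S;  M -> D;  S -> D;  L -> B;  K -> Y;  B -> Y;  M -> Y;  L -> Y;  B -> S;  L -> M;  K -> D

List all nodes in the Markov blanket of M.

{B, C, D, K, L, N, S, Y}

Recall MB(v) = parents ∪ children ∪ spouses, where spouses are the other parents of v's children.
M's children: D, Y.
Parents of M: L.
Parents of each child, excluding M:
  D: K, S
  Y: B, C, K, L, N
MB(M) = {B, C, D, K, L, N, S, Y}.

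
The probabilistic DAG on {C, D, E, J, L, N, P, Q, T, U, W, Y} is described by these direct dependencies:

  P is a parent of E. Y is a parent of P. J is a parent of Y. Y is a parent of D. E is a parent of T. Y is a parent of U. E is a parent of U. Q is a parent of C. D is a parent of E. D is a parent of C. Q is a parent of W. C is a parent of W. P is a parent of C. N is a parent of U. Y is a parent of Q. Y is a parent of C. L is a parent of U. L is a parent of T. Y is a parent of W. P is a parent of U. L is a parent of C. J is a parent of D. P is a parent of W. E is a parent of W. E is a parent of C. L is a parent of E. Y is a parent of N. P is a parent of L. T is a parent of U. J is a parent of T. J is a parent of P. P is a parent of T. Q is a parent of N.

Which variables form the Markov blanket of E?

{C, D, J, L, N, P, Q, T, U, W, Y}

The Markov blanket of a node is its parents, its children, and the other parents of its children.
Pa(E) = {D, L, P}.
Ch(E) = {C, T, U, W}.
For each child, the remaining parents (spouses of E):
  C also has parents D, L, P, Q, Y.
  T's other parents are J, L, P.
  U's other parents are L, N, P, T, Y.
  W also has parents C, P, Q, Y.
Union: {D, L, P} ∪ {C, T, U, W} ∪ {C, D, J, L, N, P, Q, T, Y} = {C, D, J, L, N, P, Q, T, U, W, Y}.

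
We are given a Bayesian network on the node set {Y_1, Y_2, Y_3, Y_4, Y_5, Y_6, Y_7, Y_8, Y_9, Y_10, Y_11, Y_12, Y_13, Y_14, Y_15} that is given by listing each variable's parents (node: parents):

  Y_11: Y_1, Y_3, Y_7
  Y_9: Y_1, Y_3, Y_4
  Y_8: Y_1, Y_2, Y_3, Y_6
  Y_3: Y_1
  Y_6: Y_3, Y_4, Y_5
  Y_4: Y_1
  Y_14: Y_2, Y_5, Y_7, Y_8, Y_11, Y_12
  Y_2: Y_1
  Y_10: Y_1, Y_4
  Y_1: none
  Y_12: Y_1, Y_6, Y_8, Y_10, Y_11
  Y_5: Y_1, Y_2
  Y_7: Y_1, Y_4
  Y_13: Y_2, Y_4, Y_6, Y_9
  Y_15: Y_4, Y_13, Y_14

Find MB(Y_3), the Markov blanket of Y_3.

{Y_1, Y_2, Y_4, Y_5, Y_6, Y_7, Y_8, Y_9, Y_11}

Pa(Y_3) = {Y_1}.
Children of Y_3: Y_6, Y_8, Y_9, Y_11.
Parents of each child, excluding Y_3:
  Y_6: Y_4, Y_5
  Y_8: Y_1, Y_2, Y_6
  Y_9: Y_1, Y_4
  Y_11: Y_1, Y_7
Taking the union gives {Y_1, Y_2, Y_4, Y_5, Y_6, Y_7, Y_8, Y_9, Y_11}.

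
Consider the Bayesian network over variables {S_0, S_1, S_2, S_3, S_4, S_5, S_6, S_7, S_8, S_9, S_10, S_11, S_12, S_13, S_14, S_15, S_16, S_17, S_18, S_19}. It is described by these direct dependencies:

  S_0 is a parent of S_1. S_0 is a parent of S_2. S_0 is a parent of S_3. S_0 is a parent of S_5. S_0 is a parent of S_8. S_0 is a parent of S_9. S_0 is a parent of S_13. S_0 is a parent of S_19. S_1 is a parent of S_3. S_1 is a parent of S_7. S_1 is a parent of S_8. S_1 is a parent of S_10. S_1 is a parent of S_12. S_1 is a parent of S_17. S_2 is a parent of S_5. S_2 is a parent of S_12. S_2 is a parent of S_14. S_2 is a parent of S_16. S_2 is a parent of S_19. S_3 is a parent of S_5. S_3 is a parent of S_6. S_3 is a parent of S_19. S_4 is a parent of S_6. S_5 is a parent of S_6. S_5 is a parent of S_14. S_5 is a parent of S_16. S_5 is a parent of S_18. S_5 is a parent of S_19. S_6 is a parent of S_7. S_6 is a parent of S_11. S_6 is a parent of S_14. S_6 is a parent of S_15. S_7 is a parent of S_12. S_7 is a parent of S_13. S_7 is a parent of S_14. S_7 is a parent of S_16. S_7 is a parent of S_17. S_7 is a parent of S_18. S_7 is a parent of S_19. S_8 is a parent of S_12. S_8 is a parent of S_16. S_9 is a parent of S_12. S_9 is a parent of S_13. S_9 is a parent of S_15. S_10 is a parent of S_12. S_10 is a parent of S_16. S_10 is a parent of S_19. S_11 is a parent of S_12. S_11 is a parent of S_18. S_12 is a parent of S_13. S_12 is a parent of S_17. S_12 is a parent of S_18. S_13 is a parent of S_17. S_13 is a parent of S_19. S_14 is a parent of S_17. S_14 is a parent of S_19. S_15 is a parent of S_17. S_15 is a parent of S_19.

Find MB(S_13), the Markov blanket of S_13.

S_13's parents: S_0, S_7, S_9, S_12.
S_13's children: S_17, S_19.
Other parents of S_13's children:
  S_17: S_1, S_7, S_12, S_14, S_15
  S_19: S_0, S_2, S_3, S_5, S_7, S_10, S_14, S_15
Taking the union gives {S_0, S_1, S_2, S_3, S_5, S_7, S_9, S_10, S_12, S_14, S_15, S_17, S_19}.

{S_0, S_1, S_2, S_3, S_5, S_7, S_9, S_10, S_12, S_14, S_15, S_17, S_19}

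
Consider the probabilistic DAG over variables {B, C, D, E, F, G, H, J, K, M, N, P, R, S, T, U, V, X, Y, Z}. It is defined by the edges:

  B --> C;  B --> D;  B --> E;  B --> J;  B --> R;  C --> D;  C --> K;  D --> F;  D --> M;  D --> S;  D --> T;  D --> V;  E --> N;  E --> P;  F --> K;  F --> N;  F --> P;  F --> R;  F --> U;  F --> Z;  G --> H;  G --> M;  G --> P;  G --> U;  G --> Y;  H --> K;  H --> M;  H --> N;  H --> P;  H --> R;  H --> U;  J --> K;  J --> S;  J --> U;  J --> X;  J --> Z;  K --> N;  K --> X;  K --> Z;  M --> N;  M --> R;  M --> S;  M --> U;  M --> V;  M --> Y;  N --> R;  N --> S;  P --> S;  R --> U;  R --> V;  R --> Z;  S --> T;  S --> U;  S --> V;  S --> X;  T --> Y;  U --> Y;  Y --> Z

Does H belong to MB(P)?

Yes

H is a parent of P.
So H ∈ MB(P).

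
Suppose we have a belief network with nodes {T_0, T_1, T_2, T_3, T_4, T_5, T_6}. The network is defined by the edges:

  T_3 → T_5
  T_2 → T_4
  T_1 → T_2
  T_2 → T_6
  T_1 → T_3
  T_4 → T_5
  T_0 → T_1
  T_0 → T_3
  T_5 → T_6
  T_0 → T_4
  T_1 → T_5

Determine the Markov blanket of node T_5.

{T_1, T_2, T_3, T_4, T_6}

By definition, MB(T_5) is built from T_5's parents, T_5's children, and the co-parents of T_5.
Parents of T_5: T_1, T_3, T_4.
T_5 has child T_6.
For each child, the remaining parents (spouses of T_5):
  T_6 also has parent T_2.
Union: {T_1, T_3, T_4} ∪ {T_6} ∪ {T_2} = {T_1, T_2, T_3, T_4, T_6}.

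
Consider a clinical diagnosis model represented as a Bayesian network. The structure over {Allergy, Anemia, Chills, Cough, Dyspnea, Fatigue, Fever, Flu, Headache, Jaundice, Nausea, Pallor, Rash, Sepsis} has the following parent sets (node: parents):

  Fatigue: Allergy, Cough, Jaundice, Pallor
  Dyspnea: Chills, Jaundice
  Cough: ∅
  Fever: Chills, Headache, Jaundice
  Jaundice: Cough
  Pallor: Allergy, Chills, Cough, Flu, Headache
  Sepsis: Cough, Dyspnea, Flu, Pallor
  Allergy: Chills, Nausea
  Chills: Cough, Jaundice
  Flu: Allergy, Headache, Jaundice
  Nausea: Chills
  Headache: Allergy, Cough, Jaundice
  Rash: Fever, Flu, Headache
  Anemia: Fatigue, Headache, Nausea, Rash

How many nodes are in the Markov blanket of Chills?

9

A node's Markov blanket = Pa ∪ Ch ∪ (parents of Ch other than the node itself).
Chills's parents: Cough, Jaundice.
Chills's children: Allergy, Dyspnea, Fever, Nausea, Pallor.
Parents of each child, excluding Chills:
  Nausea has no other parent.
  Allergy's other parent is Nausea.
  Pallor also has parents Allergy, Cough, Flu, Headache.
  Fever also has parents Headache, Jaundice.
  Dyspnea's other parent is Jaundice.
MB(Chills) = {Allergy, Cough, Dyspnea, Fever, Flu, Headache, Jaundice, Nausea, Pallor}, which has 9 nodes.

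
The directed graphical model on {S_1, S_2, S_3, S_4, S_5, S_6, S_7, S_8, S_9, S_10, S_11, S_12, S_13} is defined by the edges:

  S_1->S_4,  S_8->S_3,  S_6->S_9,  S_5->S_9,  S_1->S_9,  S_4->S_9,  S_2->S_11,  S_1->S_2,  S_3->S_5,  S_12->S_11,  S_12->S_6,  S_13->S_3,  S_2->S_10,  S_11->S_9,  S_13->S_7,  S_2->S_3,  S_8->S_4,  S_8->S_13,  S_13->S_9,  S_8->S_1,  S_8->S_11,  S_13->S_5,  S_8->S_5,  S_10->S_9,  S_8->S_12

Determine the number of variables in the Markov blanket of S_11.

10

A node's Markov blanket = Pa ∪ Ch ∪ (parents of Ch other than the node itself).
Parents of S_11: S_2, S_8, S_12.
Ch(S_11) = {S_9}.
Parents of each child, excluding S_11:
  S_9's other parents are S_1, S_4, S_5, S_6, S_10, S_13.
MB(S_11) = {S_1, S_2, S_4, S_5, S_6, S_8, S_9, S_10, S_12, S_13}, which has 10 nodes.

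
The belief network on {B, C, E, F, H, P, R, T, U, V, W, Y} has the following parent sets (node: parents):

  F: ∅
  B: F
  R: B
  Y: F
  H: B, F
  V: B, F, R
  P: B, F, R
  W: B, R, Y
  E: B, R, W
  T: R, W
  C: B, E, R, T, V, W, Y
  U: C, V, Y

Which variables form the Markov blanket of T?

Recall MB(v) = parents ∪ children ∪ spouses, where spouses are the other parents of v's children.
T's parents: R, W.
T has child C.
For each child, the remaining parents (spouses of T):
  C: B, E, R, V, W, Y
So the Markov blanket of T is {B, C, E, R, V, W, Y}.

{B, C, E, R, V, W, Y}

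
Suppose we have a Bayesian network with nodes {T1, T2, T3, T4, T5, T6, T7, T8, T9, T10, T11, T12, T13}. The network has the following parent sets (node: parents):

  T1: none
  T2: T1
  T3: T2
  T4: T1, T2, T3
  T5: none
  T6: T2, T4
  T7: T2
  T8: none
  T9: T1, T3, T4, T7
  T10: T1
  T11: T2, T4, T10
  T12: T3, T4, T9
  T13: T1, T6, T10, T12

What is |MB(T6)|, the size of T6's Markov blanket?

Recall MB(v) = parents ∪ children ∪ spouses, where spouses are the other parents of v's children.
Pa(T6) = {T2, T4}.
Children of T6: T13.
Co-parents of T6 (other parents of its children):
  parents(T13) \ {T6} = {T1, T10, T12}.
MB(T6) = {T1, T2, T4, T10, T12, T13}, which has 6 nodes.

6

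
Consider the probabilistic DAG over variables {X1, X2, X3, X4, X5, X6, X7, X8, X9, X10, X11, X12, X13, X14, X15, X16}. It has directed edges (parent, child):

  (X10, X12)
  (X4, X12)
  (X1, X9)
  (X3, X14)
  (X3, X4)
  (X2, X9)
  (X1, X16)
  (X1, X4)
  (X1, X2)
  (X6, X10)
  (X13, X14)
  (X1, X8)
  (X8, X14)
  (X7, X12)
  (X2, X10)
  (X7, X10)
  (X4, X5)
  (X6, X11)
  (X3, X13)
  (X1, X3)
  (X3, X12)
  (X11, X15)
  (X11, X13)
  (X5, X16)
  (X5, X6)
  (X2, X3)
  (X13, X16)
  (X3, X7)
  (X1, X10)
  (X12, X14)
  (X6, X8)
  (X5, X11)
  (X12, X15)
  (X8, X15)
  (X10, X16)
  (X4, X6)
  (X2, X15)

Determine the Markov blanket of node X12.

A node's Markov blanket = Pa ∪ Ch ∪ (parents of Ch other than the node itself).
X12 has children X14, X15.
X12 has parents X3, X4, X7, X10.
For each child, the remaining parents (spouses of X12):
  X14: X3, X8, X13
  X15: X2, X8, X11
So the Markov blanket of X12 is {X2, X3, X4, X7, X8, X10, X11, X13, X14, X15}.

{X2, X3, X4, X7, X8, X10, X11, X13, X14, X15}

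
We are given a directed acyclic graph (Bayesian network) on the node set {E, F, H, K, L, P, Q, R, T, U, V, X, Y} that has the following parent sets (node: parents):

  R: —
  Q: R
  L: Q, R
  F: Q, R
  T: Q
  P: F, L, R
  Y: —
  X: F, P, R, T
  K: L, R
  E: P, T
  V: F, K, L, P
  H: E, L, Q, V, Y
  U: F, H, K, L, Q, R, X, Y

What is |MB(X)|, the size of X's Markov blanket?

Pa(X) = {F, P, R, T}.
X's children: U.
Parents of each child, excluding X:
  U: F, H, K, L, Q, R, Y
MB(X) = {F, H, K, L, P, Q, R, T, U, Y}, which has 10 nodes.

10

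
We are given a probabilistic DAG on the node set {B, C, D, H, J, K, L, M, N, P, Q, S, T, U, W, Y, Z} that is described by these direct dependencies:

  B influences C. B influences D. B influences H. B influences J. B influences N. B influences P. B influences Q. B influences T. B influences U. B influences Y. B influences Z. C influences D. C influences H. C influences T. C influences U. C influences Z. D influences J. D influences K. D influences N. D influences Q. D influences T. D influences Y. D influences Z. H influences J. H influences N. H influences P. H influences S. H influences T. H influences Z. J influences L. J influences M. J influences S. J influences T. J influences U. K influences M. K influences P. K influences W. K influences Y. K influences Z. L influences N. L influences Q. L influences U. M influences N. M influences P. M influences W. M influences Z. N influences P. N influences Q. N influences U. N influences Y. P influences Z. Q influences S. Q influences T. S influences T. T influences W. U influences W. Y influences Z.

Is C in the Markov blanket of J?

C is a co-parent of J: both are parents of T, U.
So C ∈ MB(J).

Yes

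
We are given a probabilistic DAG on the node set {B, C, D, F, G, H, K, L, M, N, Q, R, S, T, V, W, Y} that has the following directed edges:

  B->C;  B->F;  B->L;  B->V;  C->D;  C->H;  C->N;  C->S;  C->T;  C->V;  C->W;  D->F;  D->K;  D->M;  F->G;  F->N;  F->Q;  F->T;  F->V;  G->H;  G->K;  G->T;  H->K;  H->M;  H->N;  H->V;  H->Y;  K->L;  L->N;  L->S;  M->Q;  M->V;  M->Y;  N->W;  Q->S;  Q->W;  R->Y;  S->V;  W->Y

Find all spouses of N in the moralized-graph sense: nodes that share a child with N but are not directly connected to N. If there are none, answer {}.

Children of N: W.
  W also has parents C, Q.
Excluding nodes already adjacent to N (C, F, H, L, W), the co-parent-only contribution is {Q}.

{Q}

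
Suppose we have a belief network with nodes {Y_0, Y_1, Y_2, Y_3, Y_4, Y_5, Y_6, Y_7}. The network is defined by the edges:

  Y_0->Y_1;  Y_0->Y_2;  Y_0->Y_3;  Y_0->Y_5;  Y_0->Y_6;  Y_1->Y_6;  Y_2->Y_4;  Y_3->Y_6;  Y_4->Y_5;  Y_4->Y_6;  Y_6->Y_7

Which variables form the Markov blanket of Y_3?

Y_3's children: Y_6.
Y_3's parents: Y_0.
For each child, the remaining parents (spouses of Y_3):
  Y_6 also has parents Y_0, Y_1, Y_4.
MB(Y_3) = {Y_0, Y_1, Y_4, Y_6}.

{Y_0, Y_1, Y_4, Y_6}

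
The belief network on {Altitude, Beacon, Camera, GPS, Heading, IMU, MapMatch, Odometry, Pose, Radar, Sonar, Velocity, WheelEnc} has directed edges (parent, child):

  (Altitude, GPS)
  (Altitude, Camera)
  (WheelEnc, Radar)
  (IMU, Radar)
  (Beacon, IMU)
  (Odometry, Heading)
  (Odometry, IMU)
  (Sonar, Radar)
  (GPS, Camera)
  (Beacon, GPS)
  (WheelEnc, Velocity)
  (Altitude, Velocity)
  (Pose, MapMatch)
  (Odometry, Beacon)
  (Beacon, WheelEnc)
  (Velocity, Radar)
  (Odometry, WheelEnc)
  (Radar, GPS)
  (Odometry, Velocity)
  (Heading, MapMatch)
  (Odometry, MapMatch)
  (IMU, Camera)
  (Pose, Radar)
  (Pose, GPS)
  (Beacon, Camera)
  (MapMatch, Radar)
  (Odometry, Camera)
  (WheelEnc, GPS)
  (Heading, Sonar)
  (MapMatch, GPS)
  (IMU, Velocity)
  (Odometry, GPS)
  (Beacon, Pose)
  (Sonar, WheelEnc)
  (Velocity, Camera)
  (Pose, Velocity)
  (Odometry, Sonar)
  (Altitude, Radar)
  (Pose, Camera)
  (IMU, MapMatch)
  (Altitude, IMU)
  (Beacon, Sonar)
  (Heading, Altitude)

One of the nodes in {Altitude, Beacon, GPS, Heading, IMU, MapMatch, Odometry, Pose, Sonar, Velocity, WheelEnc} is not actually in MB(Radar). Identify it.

The Markov blanket of a node is its parents, its children, and the other parents of its children.
Pa(Radar) = {Altitude, IMU, MapMatch, Pose, Sonar, Velocity, WheelEnc}.
Radar's children: GPS.
Other parents of Radar's children:
  GPS also has parents Altitude, Beacon, MapMatch, Odometry, Pose, WheelEnc.
MB(Radar) = {Altitude, Beacon, GPS, IMU, MapMatch, Odometry, Pose, Sonar, Velocity, WheelEnc}.
Heading is neither a parent, child, nor co-parent of Radar, so it does not belong.

Heading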